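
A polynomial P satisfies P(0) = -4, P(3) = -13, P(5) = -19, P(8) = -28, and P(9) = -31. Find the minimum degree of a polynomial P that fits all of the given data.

Divided differences on the nodes 0, 3, 5, 8, 9:
  order 0: -4  -13  -19  -28  -31
  order 1: -3  -3  -3  -3
  order 2: 0  0  0
  order 3: 0  0
  order 4: 0
The order-1 divided differences are all -3 (nonzero) and every higher order vanishes, so the data lies on a polynomial of degree exactly 1.

1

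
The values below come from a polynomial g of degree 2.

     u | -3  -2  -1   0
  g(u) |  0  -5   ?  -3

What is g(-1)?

On equispaced nodes a degree-2 polynomial has vanishing third forward difference, so
  - g(-3) + 3·g(-2) - 3·g(-1) + g(0) = 0.
Substituting the known values and solving for g(-1):
  -3·g(-1) = 18
  g(-1) = -6.

-6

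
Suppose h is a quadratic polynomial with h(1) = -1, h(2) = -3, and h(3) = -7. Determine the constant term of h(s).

Write h(s) = as^2 + bs + c. Substituting each data point gives a linear system:
  a + b + c = -1
  4a + 2b + c = -3
  9a + 3b + c = -7
Solving the system yields a = -1, b = 1, c = -1.
So h(s) = -s^2 + s - 1.
The constant term is -1.

-1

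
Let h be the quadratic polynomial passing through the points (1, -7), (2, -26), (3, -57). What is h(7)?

Forward differences of the values at n = 1, 2, 3:
  h  : -7  -26  -57
  Δ  : -19  -31
  Δ^2: -12
The second differences are constant, confirming degree 2.
Interpolating (Newton forward form) and evaluating at n = 7 gives h(7) = -301.

-301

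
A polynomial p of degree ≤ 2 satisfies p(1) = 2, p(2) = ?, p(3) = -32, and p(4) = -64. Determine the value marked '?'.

On equispaced nodes a degree-2 polynomial has vanishing third forward difference, so
  - p(1) + 3·p(2) - 3·p(3) + p(4) = 0.
Substituting the known values and solving for p(2):
  3·p(2) = -30
  p(2) = -10.

-10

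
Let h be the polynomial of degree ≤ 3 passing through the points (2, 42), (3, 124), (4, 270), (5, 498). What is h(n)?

h(n) = 3n^3 + 5n^2 - 2

Write h(n) = an^3 + bn^2 + cn + d. Substituting each data point gives a linear system:
  8a + 4b + 2c + d = 42
  27a + 9b + 3c + d = 124
  64a + 16b + 4c + d = 270
  125a + 25b + 5c + d = 498
Solving the system yields a = 3, b = 5, c = 0, d = -2.
So h(n) = 3n^3 + 5n^2 - 2.
Check: h(5) = 498. ✓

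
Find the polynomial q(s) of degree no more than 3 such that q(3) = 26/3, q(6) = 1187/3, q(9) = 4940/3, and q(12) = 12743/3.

Write q(s) = as^3 + bs^2 + cs + d. Substituting each data point gives a linear system:
  27a + 9b + 3c + d = 26/3
  216a + 36b + 6c + d = 1187/3
  729a + 81b + 9c + d = 4940/3
  1728a + 144b + 12c + d = 12743/3
Solving the system yields a = 3, b = -6, c = -6, d = -1/3.
So q(s) = 3s^3 - 6s^2 - 6s - 1/3.
Check: q(12) = 12743/3. ✓

q(s) = 3s^3 - 6s^2 - 6s - 1/3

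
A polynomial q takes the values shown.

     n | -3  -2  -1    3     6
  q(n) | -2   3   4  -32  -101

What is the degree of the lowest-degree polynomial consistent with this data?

Divided differences on the nodes -3, -2, -1, 3, 6:
  order 0: -2  3  4  -32  -101
  order 1: 5  1  -9  -23
  order 2: -2  -2  -2
  order 3: 0  0
  order 4: 0
The order-2 divided differences are all -2 (nonzero) and every higher order vanishes, so the data lies on a polynomial of degree exactly 2.

2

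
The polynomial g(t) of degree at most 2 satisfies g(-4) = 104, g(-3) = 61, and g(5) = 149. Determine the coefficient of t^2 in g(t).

Write g(t) = at^2 + bt + c. Substituting each data point gives a linear system:
  16a - 4b + c = 104
  9a - 3b + c = 61
  25a + 5b + c = 149
Solving the system yields a = 6, b = -1, c = 4.
So g(t) = 6t² - t + 4.
The leading coefficient is 6.

6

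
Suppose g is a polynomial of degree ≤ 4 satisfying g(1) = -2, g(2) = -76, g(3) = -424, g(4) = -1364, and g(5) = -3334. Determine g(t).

Write g(t) = at^4 + bt^3 + ct^2 + dt + e. Substituting each data point gives a linear system:
  a + b + c + d + e = -2
  16a + 8b + 4c + 2d + e = -76
  81a + 27b + 9c + 3d + e = -424
  256a + 64b + 16c + 4d + e = -1364
  625a + 125b + 25c + 5d + e = -3334
Solving the system yields a = -5, b = -3, c = 6, d = 4, e = -4.
So g(t) = -5t^4 - 3t^3 + 6t^2 + 4t - 4.
Check: g(5) = -3334. ✓

g(t) = -5t^4 - 3t^3 + 6t^2 + 4t - 4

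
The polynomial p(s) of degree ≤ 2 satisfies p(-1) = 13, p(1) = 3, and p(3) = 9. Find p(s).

Write p(s) = as^2 + bs + c. Substituting each data point gives a linear system:
  a - b + c = 13
  a + b + c = 3
  9a + 3b + c = 9
Solving the system yields a = 2, b = -5, c = 6.
So p(s) = 2s^2 - 5s + 6.
Check: p(3) = 9. ✓

p(s) = 2s^2 - 5s + 6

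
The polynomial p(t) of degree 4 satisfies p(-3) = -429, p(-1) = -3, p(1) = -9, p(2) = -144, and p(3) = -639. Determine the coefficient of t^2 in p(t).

-6

Write p(t) = at^4 + bt^3 + ct^2 + dt + e. Substituting each data point gives a linear system:
  81a - 27b + 9c - 3d + e = -429
  a - b + c - d + e = -3
  a + b + c + d + e = -9
  16a + 8b + 4c + 2d + e = -144
  81a + 27b + 9c + 3d + e = -639
Solving the system yields a = -6, b = -4, c = -6, d = 1, e = 6.
So p(t) = -6t^4 - 4t^3 - 6t^2 + t + 6.
The coefficient of t^2 is -6.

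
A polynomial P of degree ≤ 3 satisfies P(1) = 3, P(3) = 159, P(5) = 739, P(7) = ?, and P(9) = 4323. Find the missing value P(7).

2031

On equispaced nodes a degree-3 polynomial has vanishing fourth forward difference, so
  P(1) - 4·P(3) + 6·P(5) - 4·P(7) + P(9) = 0.
Substituting the known values and solving for P(7):
  -4·P(7) = -8124
  P(7) = 2031.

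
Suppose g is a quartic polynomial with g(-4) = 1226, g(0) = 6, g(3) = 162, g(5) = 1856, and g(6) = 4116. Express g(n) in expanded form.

Write g(n) = an^4 + bn^3 + cn^2 + dn + e. Substituting each data point gives a linear system:
  256a - 64b + 16c - 4d + e = 1226
  e = 6
  81a + 27b + 9c + 3d + e = 162
  625a + 125b + 25c + 5d + e = 1856
  1296a + 216b + 36c + 6d + e = 4116
Solving the system yields a = 4, b = -4, c = -5, d = -5, e = 6.
So g(n) = 4n⁴ - 4n³ - 5n² - 5n + 6.
Check: g(6) = 4116. ✓

g(n) = 4n^4 - 4n^3 - 5n^2 - 5n + 6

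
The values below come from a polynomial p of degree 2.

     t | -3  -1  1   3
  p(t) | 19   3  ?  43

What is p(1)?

11

The 3 known points determine the degree-2 polynomial uniquely.
Write p(t) = at^2 + bt + c. Substituting each data point gives a linear system:
  9a - 3b + c = 19
  a - b + c = 3
  9a + 3b + c = 43
Solving the system yields a = 3, b = 4, c = 4.
So p(t) = 3t^2 + 4t + 4.
Then p(1) = 11.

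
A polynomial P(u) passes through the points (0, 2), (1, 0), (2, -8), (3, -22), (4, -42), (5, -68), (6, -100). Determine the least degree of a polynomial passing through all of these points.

Forward differences of the values at u = 0, 1, 2, 3, 4, 5, 6:
  P  : 2  0  -8  -22  -42  -68  -100
  Δ  : -2  -8  -14  -20  -26  -32
  Δ^2: -6  -6  -6  -6  -6
  Δ^3: 0  0  0  0
  Δ^4: 0  0  0
  Δ^5: 0  0
  Δ^6: 0
The second differences are constant (-6) and nonzero, while all higher differences vanish, so the minimal degree is 2.

2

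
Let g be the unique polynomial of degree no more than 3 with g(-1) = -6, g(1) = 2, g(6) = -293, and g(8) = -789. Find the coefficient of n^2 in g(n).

3

Write g(n) = an^3 + bn^2 + cn + d. Substituting each data point gives a linear system:
  -a + b - c + d = -6
  a + b + c + d = 2
  216a + 36b + 6c + d = -293
  512a + 64b + 8c + d = -789
Solving the system yields a = -2, b = 3, c = 6, d = -5.
So g(n) = -2n^3 + 3n^2 + 6n - 5.
The coefficient of n^2 is 3.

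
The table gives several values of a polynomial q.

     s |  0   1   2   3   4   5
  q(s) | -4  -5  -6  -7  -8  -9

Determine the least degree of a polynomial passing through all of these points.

1

Forward differences of the values at s = 0, 1, 2, 3, 4, 5:
  q  : -4  -5  -6  -7  -8  -9
  Δ  : -1  -1  -1  -1  -1
  Δ^2: 0  0  0  0
  Δ^3: 0  0  0
  Δ^4: 0  0
  Δ^5: 0
The first differences are constant (-1) and nonzero, while all higher differences vanish, so the minimal degree is 1.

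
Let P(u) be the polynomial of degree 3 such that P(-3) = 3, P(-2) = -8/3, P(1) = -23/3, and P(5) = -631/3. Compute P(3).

Using the Lagrange interpolation formula with nodes -3, -2, 1, 5:
  L_0(u) = (u + 2)(u - 1)(u - 5) / -32
  L_1(u) = (u + 3)(u - 1)(u - 5) / 21
  L_2(u) = (u + 3)(u + 2)(u - 5) / -48
  L_3(u) = (u + 3)(u + 2)(u - 1) / 224
Then P(u) = 3·L_0(u) - 8/3·L_1(u) - 23/3·L_2(u) - 631/3·L_3(u).
Expanding and collecting terms gives P(u) = -u^3 - 3u^2 - (5/3)u - 2.
Evaluating at u = 3: P(3) = -61.

-61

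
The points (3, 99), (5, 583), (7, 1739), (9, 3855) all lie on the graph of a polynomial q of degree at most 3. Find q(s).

Write q(s) = as^3 + bs^2 + cs + d. Substituting each data point gives a linear system:
  27a + 9b + 3c + d = 99
  125a + 25b + 5c + d = 583
  343a + 49b + 7c + d = 1739
  729a + 81b + 9c + d = 3855
Solving the system yields a = 6, b = -6, c = -4, d = 3.
So q(s) = 6s^3 - 6s^2 - 4s + 3.
Check: q(9) = 3855. ✓

q(s) = 6s^3 - 6s^2 - 4s + 3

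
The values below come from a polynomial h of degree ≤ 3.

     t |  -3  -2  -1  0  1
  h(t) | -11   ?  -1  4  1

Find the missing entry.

The 4 known points determine the degree-3 polynomial uniquely.
Write h(t) = at^3 + bt^2 + ct + d. Substituting each data point gives a linear system:
  -27a + 9b - 3c + d = -11
  -a + b - c + d = -1
  d = 4
  a + b + c + d = 1
Solving the system yields a = -1, b = -4, c = 2, d = 4.
So h(t) = -t³ - 4t² + 2t + 4.
Then h(-2) = -8.

-8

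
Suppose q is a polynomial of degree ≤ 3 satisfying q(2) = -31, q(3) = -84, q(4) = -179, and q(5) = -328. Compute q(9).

Write q(t) = at^3 + bt^2 + ct + d. Substituting each data point gives a linear system:
  8a + 4b + 2c + d = -31
  27a + 9b + 3c + d = -84
  64a + 16b + 4c + d = -179
  125a + 25b + 5c + d = -328
Solving the system yields a = -2, b = -3, c = 0, d = -3.
So q(t) = -2t³ - 3t² - 3.
Then q(9) = -1704.

-1704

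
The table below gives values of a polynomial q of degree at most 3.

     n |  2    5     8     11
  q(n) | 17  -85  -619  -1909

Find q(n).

Write q(n) = an^3 + bn^2 + cn + d. Substituting each data point gives a linear system:
  8a + 4b + 2c + d = 17
  125a + 25b + 5c + d = -85
  512a + 64b + 8c + d = -619
  1331a + 121b + 11c + d = -1909
Solving the system yields a = -2, b = 6, c = 2, d = 5.
So q(n) = -2n^3 + 6n^2 + 2n + 5.
Check: q(5) = -85. ✓

q(n) = -2n^3 + 6n^2 + 2n + 5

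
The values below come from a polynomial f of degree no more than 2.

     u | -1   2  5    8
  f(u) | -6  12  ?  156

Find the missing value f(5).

On equispaced nodes a degree-2 polynomial has vanishing third forward difference, so
  - f(-1) + 3·f(2) - 3·f(5) + f(8) = 0.
Substituting the known values and solving for f(5):
  -3·f(5) = -198
  f(5) = 66.

66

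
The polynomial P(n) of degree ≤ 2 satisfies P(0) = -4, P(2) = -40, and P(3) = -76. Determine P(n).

P(n) = -6n^2 - 6n - 4

Using the Lagrange interpolation formula with nodes 0, 2, 3:
  L_0(n) = (n - 2)(n - 3) / 6
  L_1(n) = n(n - 3) / -2
  L_2(n) = n(n - 2) / 3
Then P(n) = -4·L_0(n) - 40·L_1(n) - 76·L_2(n).
Expanding and collecting terms gives P(n) = -6n² - 6n - 4.
Check: P(0) = -4. ✓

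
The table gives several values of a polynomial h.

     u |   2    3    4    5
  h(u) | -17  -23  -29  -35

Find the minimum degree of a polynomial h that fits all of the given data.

Forward differences of the values at u = 2, 3, 4, 5:
  h  : -17  -23  -29  -35
  Δ  : -6  -6  -6
  Δ^2: 0  0
  Δ^3: 0
The first differences are constant (-6) and nonzero, while all higher differences vanish, so the minimal degree is 1.

1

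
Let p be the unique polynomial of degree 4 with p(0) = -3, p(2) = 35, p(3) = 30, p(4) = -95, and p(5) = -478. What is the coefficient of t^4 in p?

Write p(t) = at^4 + bt^3 + ct^2 + dt + e. Substituting each data point gives a linear system:
  e = -3
  16a + 8b + 4c + 2d + e = 35
  81a + 27b + 9c + 3d + e = 30
  256a + 64b + 16c + 4d + e = -95
  625a + 125b + 25c + 5d + e = -478
Solving the system yields a = -2, b = 5, c = 5, d = 5, e = -3.
So p(t) = -2t^4 + 5t^3 + 5t^2 + 5t - 3.
The leading coefficient is -2.

-2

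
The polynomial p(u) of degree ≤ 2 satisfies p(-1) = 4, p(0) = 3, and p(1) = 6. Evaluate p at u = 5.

58

Write p(u) = au^2 + bu + c. Substituting each data point gives a linear system:
  a - b + c = 4
  c = 3
  a + b + c = 6
Solving the system yields a = 2, b = 1, c = 3.
So p(u) = 2u^2 + u + 3.
Then p(5) = 58.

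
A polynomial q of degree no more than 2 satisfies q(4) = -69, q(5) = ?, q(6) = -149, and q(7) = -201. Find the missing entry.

On equispaced nodes a degree-2 polynomial has vanishing third forward difference, so
  - q(4) + 3·q(5) - 3·q(6) + q(7) = 0.
Substituting the known values and solving for q(5):
  3·q(5) = -315
  q(5) = -105.

-105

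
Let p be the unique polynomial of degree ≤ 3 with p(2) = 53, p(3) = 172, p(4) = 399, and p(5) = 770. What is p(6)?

1321

Forward differences of the values at s = 2, 3, 4, 5:
  p  : 53  172  399  770
  Δ  : 119  227  371
  Δ^2: 108  144
  Δ^3: 36
The third differences are constant, confirming degree 3.
Interpolating (Newton forward form) and evaluating at s = 6 gives p(6) = 1321.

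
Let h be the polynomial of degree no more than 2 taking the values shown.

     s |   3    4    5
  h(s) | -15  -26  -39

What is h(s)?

Write h(s) = as^2 + bs + c. Substituting each data point gives a linear system:
  9a + 3b + c = -15
  16a + 4b + c = -26
  25a + 5b + c = -39
Solving the system yields a = -1, b = -4, c = 6.
So h(s) = -s^2 - 4s + 6.
Check: h(4) = -26. ✓

h(s) = -s^2 - 4s + 6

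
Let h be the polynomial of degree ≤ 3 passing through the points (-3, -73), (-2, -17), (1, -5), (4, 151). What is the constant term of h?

-1

Write h(u) = au^3 + bu^2 + cu + d. Substituting each data point gives a linear system:
  -27a + 9b - 3c + d = -73
  -8a + 4b - 2c + d = -17
  a + b + c + d = -5
  64a + 16b + 4c + d = 151
Solving the system yields a = 3, b = -1, c = -6, d = -1.
So h(u) = 3u³ - u² - 6u - 1.
The constant term is -1.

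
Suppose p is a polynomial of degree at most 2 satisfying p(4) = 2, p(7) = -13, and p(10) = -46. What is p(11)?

-61

Write p(x) = ax^2 + bx + c. Substituting each data point gives a linear system:
  16a + 4b + c = 2
  49a + 7b + c = -13
  100a + 10b + c = -46
Solving the system yields a = -1, b = 6, c = -6.
So p(x) = -x^2 + 6x - 6.
Then p(11) = -61.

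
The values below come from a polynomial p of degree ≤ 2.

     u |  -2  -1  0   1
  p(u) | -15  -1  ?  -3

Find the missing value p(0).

On equispaced nodes a degree-2 polynomial has vanishing third forward difference, so
  - p(-2) + 3·p(-1) - 3·p(0) + p(1) = 0.
Substituting the known values and solving for p(0):
  -3·p(0) = -9
  p(0) = 3.

3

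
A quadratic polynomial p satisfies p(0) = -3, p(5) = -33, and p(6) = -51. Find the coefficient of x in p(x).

4

Write p(x) = ax^2 + bx + c. Substituting each data point gives a linear system:
  c = -3
  25a + 5b + c = -33
  36a + 6b + c = -51
Solving the system yields a = -2, b = 4, c = -3.
So p(x) = -2x^2 + 4x - 3.
The coefficient of x is 4.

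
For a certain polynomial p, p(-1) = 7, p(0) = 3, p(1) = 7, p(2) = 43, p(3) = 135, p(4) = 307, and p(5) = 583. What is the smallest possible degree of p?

Forward differences of the values at n = -1, 0, 1, 2, 3, 4, 5:
  p  : 7  3  7  43  135  307  583
  Δ  : -4  4  36  92  172  276
  Δ^2: 8  32  56  80  104
  Δ^3: 24  24  24  24
  Δ^4: 0  0  0
  Δ^5: 0  0
  Δ^6: 0
The third differences are constant (24) and nonzero, while all higher differences vanish, so the minimal degree is 3.

3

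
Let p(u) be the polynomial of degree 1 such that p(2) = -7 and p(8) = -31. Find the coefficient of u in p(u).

Write p(u) = au + b. Substituting each data point gives a linear system:
  2a + b = -7
  8a + b = -31
Solving the system yields a = -4, b = 1.
So p(u) = -4u + 1.
The leading coefficient is -4.

-4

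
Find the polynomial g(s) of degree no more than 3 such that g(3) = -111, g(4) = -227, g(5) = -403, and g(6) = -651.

g(s) = -2s^3 - 6s^2 - 3

Write g(s) = as^3 + bs^2 + cs + d. Substituting each data point gives a linear system:
  27a + 9b + 3c + d = -111
  64a + 16b + 4c + d = -227
  125a + 25b + 5c + d = -403
  216a + 36b + 6c + d = -651
Solving the system yields a = -2, b = -6, c = 0, d = -3.
So g(s) = -2s^3 - 6s^2 - 3.
Check: g(3) = -111. ✓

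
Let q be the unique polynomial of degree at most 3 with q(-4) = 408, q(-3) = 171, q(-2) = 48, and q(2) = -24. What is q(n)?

q(n) = -6n^3 + 3n^2 + 6n

Write q(n) = an^3 + bn^2 + cn + d. Substituting each data point gives a linear system:
  -64a + 16b - 4c + d = 408
  -27a + 9b - 3c + d = 171
  -8a + 4b - 2c + d = 48
  8a + 4b + 2c + d = -24
Solving the system yields a = -6, b = 3, c = 6, d = 0.
So q(n) = -6n³ + 3n² + 6n.
Check: q(-3) = 171. ✓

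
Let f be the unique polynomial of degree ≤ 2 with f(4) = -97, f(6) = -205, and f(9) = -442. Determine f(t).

Using the Lagrange interpolation formula with nodes 4, 6, 9:
  L_0(t) = (t - 6)(t - 9) / 10
  L_1(t) = (t - 4)(t - 9) / -6
  L_2(t) = (t - 4)(t - 6) / 15
Then f(t) = -97·L_0(t) - 205·L_1(t) - 442·L_2(t).
Expanding and collecting terms gives f(t) = -5t² - 4t - 1.
Check: f(9) = -442. ✓

f(t) = -5t^2 - 4t - 1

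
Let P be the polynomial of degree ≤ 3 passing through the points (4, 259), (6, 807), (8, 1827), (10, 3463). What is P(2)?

39

Using the Lagrange interpolation formula with nodes 4, 6, 8, 10:
  L_0(x) = (x - 6)(x - 8)(x - 10) / -48
  L_1(x) = (x - 4)(x - 8)(x - 10) / 16
  L_2(x) = (x - 4)(x - 6)(x - 10) / -16
  L_3(x) = (x - 4)(x - 6)(x - 8) / 48
Then P(x) = 259·L_0(x) + 807·L_1(x) + 1827·L_2(x) + 3463·L_3(x).
Expanding and collecting terms gives P(x) = 3x^3 + 5x^2 - 4x + 3.
Evaluating at x = 2: P(2) = 39.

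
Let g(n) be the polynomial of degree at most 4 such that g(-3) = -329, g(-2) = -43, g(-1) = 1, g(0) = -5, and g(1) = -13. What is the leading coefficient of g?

-6

Write g(n) = an^4 + bn^3 + cn^2 + dn + e. Substituting each data point gives a linear system:
  81a - 27b + 9c - 3d + e = -329
  16a - 8b + 4c - 2d + e = -43
  a - b + c - d + e = 1
  e = -5
  a + b + c + d + e = -13
Solving the system yields a = -6, b = -4, c = 5, d = -3, e = -5.
So g(n) = -6n^4 - 4n^3 + 5n^2 - 3n - 5.
The leading coefficient is -6.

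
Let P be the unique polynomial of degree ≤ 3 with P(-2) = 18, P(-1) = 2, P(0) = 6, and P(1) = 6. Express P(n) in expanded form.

P(n) = -4n^3 - 2n^2 + 6n + 6

Using the Lagrange interpolation formula with nodes -2, -1, 0, 1:
  L_0(n) = (n + 1)n(n - 1) / -6
  L_1(n) = (n + 2)n(n - 1) / 2
  L_2(n) = (n + 2)(n + 1)(n - 1) / -2
  L_3(n) = (n + 2)(n + 1)n / 6
Then P(n) = 18·L_0(n) + 2·L_1(n) + 6·L_2(n) + 6·L_3(n).
Expanding and collecting terms gives P(n) = -4n^3 - 2n^2 + 6n + 6.
Check: P(-1) = 2. ✓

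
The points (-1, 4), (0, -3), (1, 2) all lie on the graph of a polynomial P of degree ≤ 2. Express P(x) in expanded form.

Using the Lagrange interpolation formula with nodes -1, 0, 1:
  L_0(x) = x(x - 1) / 2
  L_1(x) = (x + 1)(x - 1) / -1
  L_2(x) = (x + 1)x / 2
Then P(x) = 4·L_0(x) - 3·L_1(x) + 2·L_2(x).
Expanding and collecting terms gives P(x) = 6x² - x - 3.
Check: P(1) = 2. ✓

P(x) = 6x^2 - x - 3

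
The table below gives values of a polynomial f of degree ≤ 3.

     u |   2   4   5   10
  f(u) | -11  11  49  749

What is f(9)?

Write f(u) = au^3 + bu^2 + cu + d. Substituting each data point gives a linear system:
  8a + 4b + 2c + d = -11
  64a + 16b + 4c + d = 11
  125a + 25b + 5c + d = 49
  1000a + 100b + 10c + d = 749
Solving the system yields a = 1, b = -2, c = -5, d = -1.
So f(u) = u^3 - 2u^2 - 5u - 1.
Then f(9) = 521.

521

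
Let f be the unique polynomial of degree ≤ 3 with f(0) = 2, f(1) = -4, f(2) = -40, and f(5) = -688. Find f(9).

-4156

Using the Lagrange interpolation formula with nodes 0, 1, 2, 5:
  L_0(t) = (t - 1)(t - 2)(t - 5) / -10
  L_1(t) = t(t - 2)(t - 5) / 4
  L_2(t) = t(t - 1)(t - 5) / -6
  L_3(t) = t(t - 1)(t - 2) / 60
Then f(t) = 2·L_0(t) - 4·L_1(t) - 40·L_2(t) - 688·L_3(t).
Expanding and collecting terms gives f(t) = -6t^3 + 3t^2 - 3t + 2.
Evaluating at t = 9: f(9) = -4156.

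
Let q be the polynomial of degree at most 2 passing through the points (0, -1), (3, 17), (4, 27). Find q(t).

q(t) = t^2 + 3t - 1

Write q(t) = at^2 + bt + c. Substituting each data point gives a linear system:
  c = -1
  9a + 3b + c = 17
  16a + 4b + c = 27
Solving the system yields a = 1, b = 3, c = -1.
So q(t) = t^2 + 3t - 1.
Check: q(3) = 17. ✓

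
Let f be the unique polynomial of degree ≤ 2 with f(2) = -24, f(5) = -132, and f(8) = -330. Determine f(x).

f(x) = -5x^2 - x - 2

Using the Lagrange interpolation formula with nodes 2, 5, 8:
  L_0(x) = (x - 5)(x - 8) / 18
  L_1(x) = (x - 2)(x - 8) / -9
  L_2(x) = (x - 2)(x - 5) / 18
Then f(x) = -24·L_0(x) - 132·L_1(x) - 330·L_2(x).
Expanding and collecting terms gives f(x) = -5x² - x - 2.
Check: f(5) = -132. ✓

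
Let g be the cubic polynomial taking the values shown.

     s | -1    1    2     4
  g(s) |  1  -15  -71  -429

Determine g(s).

Write g(s) = as^3 + bs^2 + cs + d. Substituting each data point gives a linear system:
  -a + b - c + d = 1
  a + b + c + d = -15
  8a + 4b + 2c + d = -71
  64a + 16b + 4c + d = -429
Solving the system yields a = -5, b = -6, c = -3, d = -1.
So g(s) = -5s^3 - 6s^2 - 3s - 1.
Check: g(4) = -429. ✓

g(s) = -5s^3 - 6s^2 - 3s - 1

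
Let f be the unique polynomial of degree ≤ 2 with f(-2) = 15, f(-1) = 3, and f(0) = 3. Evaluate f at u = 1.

Forward differences of the values at u = -2, -1, 0:
  f  : 15  3  3
  Δ  : -12  0
  Δ^2: 12
The second differences are constant, confirming degree 2.
Interpolating (Newton forward form) and evaluating at u = 1 gives f(1) = 15.

15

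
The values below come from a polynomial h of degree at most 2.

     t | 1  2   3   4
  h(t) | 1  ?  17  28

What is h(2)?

8

The 3 known points determine the degree-2 polynomial uniquely.
Write h(t) = at^2 + bt + c. Substituting each data point gives a linear system:
  a + b + c = 1
  9a + 3b + c = 17
  16a + 4b + c = 28
Solving the system yields a = 1, b = 4, c = -4.
So h(t) = t^2 + 4t - 4.
Then h(2) = 8.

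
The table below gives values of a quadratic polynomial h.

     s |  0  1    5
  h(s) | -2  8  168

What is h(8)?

414

Using the Lagrange interpolation formula with nodes 0, 1, 5:
  L_0(s) = (s - 1)(s - 5) / 5
  L_1(s) = s(s - 5) / -4
  L_2(s) = s(s - 1) / 20
Then h(s) = -2·L_0(s) + 8·L_1(s) + 168·L_2(s).
Expanding and collecting terms gives h(s) = 6s^2 + 4s - 2.
Evaluating at s = 8: h(8) = 414.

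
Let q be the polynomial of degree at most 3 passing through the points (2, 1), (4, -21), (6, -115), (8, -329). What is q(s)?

Write q(s) = as^3 + bs^2 + cs + d. Substituting each data point gives a linear system:
  8a + 4b + 2c + d = 1
  64a + 16b + 4c + d = -21
  216a + 36b + 6c + d = -115
  512a + 64b + 8c + d = -329
Solving the system yields a = -1, b = 3, c = -1, d = -1.
So q(s) = -s^3 + 3s^2 - s - 1.
Check: q(2) = 1. ✓

q(s) = -s^3 + 3s^2 - s - 1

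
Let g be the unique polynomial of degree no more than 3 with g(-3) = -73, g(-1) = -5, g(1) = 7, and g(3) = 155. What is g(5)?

631

Using the Lagrange interpolation formula with nodes -3, -1, 1, 3:
  L_0(n) = (n + 1)(n - 1)(n - 3) / -48
  L_1(n) = (n + 3)(n - 1)(n - 3) / 16
  L_2(n) = (n + 3)(n + 1)(n - 3) / -16
  L_3(n) = (n + 3)(n + 1)(n - 1) / 48
Then g(n) = -73·L_0(n) - 5·L_1(n) + 7·L_2(n) + 155·L_3(n).
Expanding and collecting terms gives g(n) = 4n^3 + 5n^2 + 2n - 4.
Evaluating at n = 5: g(5) = 631.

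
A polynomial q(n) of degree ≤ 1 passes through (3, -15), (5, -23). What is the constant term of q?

Write q(n) = an + b. Substituting each data point gives a linear system:
  3a + b = -15
  5a + b = -23
Solving the system yields a = -4, b = -3.
So q(n) = -4n - 3.
The constant term is -3.

-3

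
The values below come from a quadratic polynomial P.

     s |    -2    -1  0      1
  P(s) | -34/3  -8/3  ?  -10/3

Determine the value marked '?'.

0

The 3 known points determine the degree-2 polynomial uniquely.
Write P(s) = as^2 + bs + c. Substituting each data point gives a linear system:
  4a - 2b + c = -34/3
  a - b + c = -8/3
  a + b + c = -10/3
Solving the system yields a = -3, b = -1/3, c = 0.
So P(s) = -3s^2 - (1/3)s.
Then P(0) = 0.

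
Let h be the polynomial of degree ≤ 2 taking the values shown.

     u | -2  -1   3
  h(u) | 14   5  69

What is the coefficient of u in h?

6

Write h(u) = au^2 + bu + c. Substituting each data point gives a linear system:
  4a - 2b + c = 14
  a - b + c = 5
  9a + 3b + c = 69
Solving the system yields a = 5, b = 6, c = 6.
So h(u) = 5u^2 + 6u + 6.
The coefficient of u is 6.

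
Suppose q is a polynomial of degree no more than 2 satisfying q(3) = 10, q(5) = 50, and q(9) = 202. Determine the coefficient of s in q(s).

Write q(s) = as^2 + bs + c. Substituting each data point gives a linear system:
  9a + 3b + c = 10
  25a + 5b + c = 50
  81a + 9b + c = 202
Solving the system yields a = 3, b = -4, c = -5.
So q(s) = 3s² - 4s - 5.
The coefficient of s is -4.

-4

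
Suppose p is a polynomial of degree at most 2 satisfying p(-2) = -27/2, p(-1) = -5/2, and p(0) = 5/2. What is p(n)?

p(n) = -3n^2 + 2n + 5/2

Write p(n) = an^2 + bn + c. Substituting each data point gives a linear system:
  4a - 2b + c = -27/2
  a - b + c = -5/2
  c = 5/2
Solving the system yields a = -3, b = 2, c = 5/2.
So p(n) = -3n² + 2n + 5/2.
Check: p(-2) = -27/2. ✓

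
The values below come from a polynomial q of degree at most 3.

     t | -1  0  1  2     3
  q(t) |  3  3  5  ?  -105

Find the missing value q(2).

The 4 known points determine the degree-3 polynomial uniquely.
Write q(t) = at^3 + bt^2 + ct + d. Substituting each data point gives a linear system:
  -a + b - c + d = 3
  d = 3
  a + b + c + d = 5
  27a + 9b + 3c + d = -105
Solving the system yields a = -5, b = 1, c = 6, d = 3.
So q(t) = -5t³ + t² + 6t + 3.
Then q(2) = -21.

-21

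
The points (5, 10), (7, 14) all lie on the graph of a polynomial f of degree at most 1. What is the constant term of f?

Write f(t) = at + b. Substituting each data point gives a linear system:
  5a + b = 10
  7a + b = 14
Solving the system yields a = 2, b = 0.
So f(t) = 2t.
The constant term is 0.

0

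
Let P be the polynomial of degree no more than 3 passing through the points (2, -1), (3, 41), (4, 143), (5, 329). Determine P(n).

P(n) = 4n^3 - 6n^2 - 4n - 1

Write P(n) = an^3 + bn^2 + cn + d. Substituting each data point gives a linear system:
  8a + 4b + 2c + d = -1
  27a + 9b + 3c + d = 41
  64a + 16b + 4c + d = 143
  125a + 25b + 5c + d = 329
Solving the system yields a = 4, b = -6, c = -4, d = -1.
So P(n) = 4n³ - 6n² - 4n - 1.
Check: P(3) = 41. ✓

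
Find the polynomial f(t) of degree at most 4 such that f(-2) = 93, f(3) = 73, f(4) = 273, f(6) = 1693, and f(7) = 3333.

f(t) = 2t^4 - 5t^3 + 5t^2 + 1

Write f(t) = at^4 + bt^3 + ct^2 + dt + e. Substituting each data point gives a linear system:
  16a - 8b + 4c - 2d + e = 93
  81a + 27b + 9c + 3d + e = 73
  256a + 64b + 16c + 4d + e = 273
  1296a + 216b + 36c + 6d + e = 1693
  2401a + 343b + 49c + 7d + e = 3333
Solving the system yields a = 2, b = -5, c = 5, d = 0, e = 1.
So f(t) = 2t^4 - 5t^3 + 5t^2 + 1.
Check: f(4) = 273. ✓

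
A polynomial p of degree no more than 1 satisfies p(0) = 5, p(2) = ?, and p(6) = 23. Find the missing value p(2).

11

The 2 known points determine the degree-1 polynomial uniquely.
Write p(u) = au + b. Substituting each data point gives a linear system:
  b = 5
  6a + b = 23
Solving the system yields a = 3, b = 5.
So p(u) = 3u + 5.
Then p(2) = 11.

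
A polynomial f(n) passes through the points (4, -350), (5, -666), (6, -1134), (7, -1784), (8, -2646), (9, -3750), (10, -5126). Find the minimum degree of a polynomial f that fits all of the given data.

Forward differences of the values at n = 4, 5, 6, 7, 8, 9, 10:
  f  : -350  -666  -1134  -1784  -2646  -3750  -5126
  Δ  : -316  -468  -650  -862  -1104  -1376
  Δ^2: -152  -182  -212  -242  -272
  Δ^3: -30  -30  -30  -30
  Δ^4: 0  0  0
  Δ^5: 0  0
  Δ^6: 0
The third differences are constant (-30) and nonzero, while all higher differences vanish, so the minimal degree is 3.

3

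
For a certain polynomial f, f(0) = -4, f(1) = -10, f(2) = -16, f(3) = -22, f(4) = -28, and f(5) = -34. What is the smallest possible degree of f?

Forward differences of the values at x = 0, 1, 2, 3, 4, 5:
  f  : -4  -10  -16  -22  -28  -34
  Δ  : -6  -6  -6  -6  -6
  Δ^2: 0  0  0  0
  Δ^3: 0  0  0
  Δ^4: 0  0
  Δ^5: 0
The first differences are constant (-6) and nonzero, while all higher differences vanish, so the minimal degree is 1.

1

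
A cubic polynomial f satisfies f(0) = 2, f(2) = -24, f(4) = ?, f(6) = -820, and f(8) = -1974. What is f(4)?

-234

The 4 known points determine the degree-3 polynomial uniquely.
Write f(n) = an^3 + bn^2 + cn + d. Substituting each data point gives a linear system:
  d = 2
  8a + 4b + 2c + d = -24
  216a + 36b + 6c + d = -820
  512a + 64b + 8c + d = -1974
Solving the system yields a = -4, b = 1, c = 1, d = 2.
So f(n) = -4n³ + n² + n + 2.
Then f(4) = -234.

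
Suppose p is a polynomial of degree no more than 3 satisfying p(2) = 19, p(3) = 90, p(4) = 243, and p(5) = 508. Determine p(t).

p(t) = 5t^3 - 4t^2 - 4t + 3

Write p(t) = at^3 + bt^2 + ct + d. Substituting each data point gives a linear system:
  8a + 4b + 2c + d = 19
  27a + 9b + 3c + d = 90
  64a + 16b + 4c + d = 243
  125a + 25b + 5c + d = 508
Solving the system yields a = 5, b = -4, c = -4, d = 3.
So p(t) = 5t³ - 4t² - 4t + 3.
Check: p(3) = 90. ✓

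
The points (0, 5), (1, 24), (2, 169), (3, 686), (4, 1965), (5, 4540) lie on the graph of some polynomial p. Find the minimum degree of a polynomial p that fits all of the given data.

4

Forward differences of the values at x = 0, 1, 2, 3, 4, 5:
  p  : 5  24  169  686  1965  4540
  Δ  : 19  145  517  1279  2575
  Δ^2: 126  372  762  1296
  Δ^3: 246  390  534
  Δ^4: 144  144
  Δ^5: 0
The fourth differences are constant (144) and nonzero, while all higher differences vanish, so the minimal degree is 4.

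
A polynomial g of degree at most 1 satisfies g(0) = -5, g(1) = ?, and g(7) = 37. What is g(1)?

The 2 known points determine the degree-1 polynomial uniquely.
Write g(u) = au + b. Substituting each data point gives a linear system:
  b = -5
  7a + b = 37
Solving the system yields a = 6, b = -5.
So g(u) = 6u - 5.
Then g(1) = 1.

1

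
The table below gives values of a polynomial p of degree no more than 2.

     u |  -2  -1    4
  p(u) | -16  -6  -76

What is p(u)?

Using the Lagrange interpolation formula with nodes -2, -1, 4:
  L_0(u) = (u + 1)(u - 4) / 6
  L_1(u) = (u + 2)(u - 4) / -5
  L_2(u) = (u + 2)(u + 1) / 30
Then p(u) = -16·L_0(u) - 6·L_1(u) - 76·L_2(u).
Expanding and collecting terms gives p(u) = -4u^2 - 2u - 4.
Check: p(-1) = -6. ✓

p(u) = -4u^2 - 2u - 4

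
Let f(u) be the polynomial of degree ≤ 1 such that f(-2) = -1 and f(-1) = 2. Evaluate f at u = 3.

Using the Lagrange interpolation formula with nodes -2, -1:
  L_0(u) = (u + 1) / -1
  L_1(u) = (u + 2) / 1
Then f(u) = -1·L_0(u) + 2·L_1(u).
Expanding and collecting terms gives f(u) = 3u + 5.
Evaluating at u = 3: f(3) = 14.

14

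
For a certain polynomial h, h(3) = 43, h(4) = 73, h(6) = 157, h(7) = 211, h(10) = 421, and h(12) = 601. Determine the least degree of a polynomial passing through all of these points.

2

Divided differences on the nodes 3, 4, 6, 7, 10, 12:
  order 0: 43  73  157  211  421  601
  order 1: 30  42  54  70  90
  order 2: 4  4  4  4
  order 3: 0  0  0
  order 4: 0  0
  order 5: 0
The order-2 divided differences are all 4 (nonzero) and every higher order vanishes, so the data lies on a polynomial of degree exactly 2.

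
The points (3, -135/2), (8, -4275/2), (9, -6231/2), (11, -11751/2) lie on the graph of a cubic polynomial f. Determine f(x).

Using the Lagrange interpolation formula with nodes 3, 8, 9, 11:
  L_0(x) = (x - 8)(x - 9)(x - 11) / -240
  L_1(x) = (x - 3)(x - 9)(x - 11) / 15
  L_2(x) = (x - 3)(x - 8)(x - 11) / -12
  L_3(x) = (x - 3)(x - 8)(x - 9) / 48
Then f(x) = -135/2·L_0(x) - 4275/2·L_1(x) - 6231/2·L_2(x) - 11751/2·L_3(x).
Expanding and collecting terms gives f(x) = -5x³ + 6x² + 5x - 3/2.
Check: f(3) = -135/2. ✓

f(x) = -5x^3 + 6x^2 + 5x - 3/2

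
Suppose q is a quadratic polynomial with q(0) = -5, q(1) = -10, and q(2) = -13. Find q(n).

Write q(n) = an^2 + bn + c. Substituting each data point gives a linear system:
  c = -5
  a + b + c = -10
  4a + 2b + c = -13
Solving the system yields a = 1, b = -6, c = -5.
So q(n) = n² - 6n - 5.
Check: q(1) = -10. ✓

q(n) = n^2 - 6n - 5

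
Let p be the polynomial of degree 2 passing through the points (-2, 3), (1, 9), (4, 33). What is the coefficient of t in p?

Write p(t) = at^2 + bt + c. Substituting each data point gives a linear system:
  4a - 2b + c = 3
  a + b + c = 9
  16a + 4b + c = 33
Solving the system yields a = 1, b = 3, c = 5.
So p(t) = t^2 + 3t + 5.
The coefficient of t is 3.

3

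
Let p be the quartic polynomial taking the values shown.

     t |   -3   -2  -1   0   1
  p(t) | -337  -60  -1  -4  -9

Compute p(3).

-265

Forward differences of the values at t = -3, -2, -1, 0, 1:
  p  : -337  -60  -1  -4  -9
  Δ  : 277  59  -3  -5
  Δ^2: -218  -62  -2
  Δ^3: 156  60
  Δ^4: -96
The fourth differences are constant, confirming degree 4.
Interpolating (Newton forward form) and evaluating at t = 3 gives p(3) = -265.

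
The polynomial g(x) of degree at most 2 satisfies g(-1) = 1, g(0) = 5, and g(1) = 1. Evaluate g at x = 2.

-11

Write g(x) = ax^2 + bx + c. Substituting each data point gives a linear system:
  a - b + c = 1
  c = 5
  a + b + c = 1
Solving the system yields a = -4, b = 0, c = 5.
So g(x) = -4x² + 5.
Then g(2) = -11.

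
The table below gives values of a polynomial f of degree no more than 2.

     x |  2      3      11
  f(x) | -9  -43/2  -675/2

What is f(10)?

-277

Write f(x) = ax^2 + bx + c. Substituting each data point gives a linear system:
  4a + 2b + c = -9
  9a + 3b + c = -43/2
  121a + 11b + c = -675/2
Solving the system yields a = -3, b = 5/2, c = -2.
So f(x) = -3x² + (5/2)x - 2.
Then f(10) = -277.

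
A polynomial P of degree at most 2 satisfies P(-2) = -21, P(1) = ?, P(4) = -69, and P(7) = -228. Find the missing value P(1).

0

On equispaced nodes a degree-2 polynomial has vanishing third forward difference, so
  - P(-2) + 3·P(1) - 3·P(4) + P(7) = 0.
Substituting the known values and solving for P(1):
  3·P(1) = 0
  P(1) = 0.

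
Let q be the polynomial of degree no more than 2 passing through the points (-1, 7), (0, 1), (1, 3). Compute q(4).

57

Write q(s) = as^2 + bs + c. Substituting each data point gives a linear system:
  a - b + c = 7
  c = 1
  a + b + c = 3
Solving the system yields a = 4, b = -2, c = 1.
So q(s) = 4s² - 2s + 1.
Then q(4) = 57.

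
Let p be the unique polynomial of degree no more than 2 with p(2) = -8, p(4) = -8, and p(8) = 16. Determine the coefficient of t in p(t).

Write p(t) = at^2 + bt + c. Substituting each data point gives a linear system:
  4a + 2b + c = -8
  16a + 4b + c = -8
  64a + 8b + c = 16
Solving the system yields a = 1, b = -6, c = 0.
So p(t) = t^2 - 6t.
The coefficient of t is -6.

-6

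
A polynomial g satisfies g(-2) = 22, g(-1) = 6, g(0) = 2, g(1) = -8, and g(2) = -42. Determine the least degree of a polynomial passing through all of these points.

3

Forward differences of the values at x = -2, -1, 0, 1, 2:
  g  : 22  6  2  -8  -42
  Δ  : -16  -4  -10  -34
  Δ^2: 12  -6  -24
  Δ^3: -18  -18
  Δ^4: 0
The third differences are constant (-18) and nonzero, while all higher differences vanish, so the minimal degree is 3.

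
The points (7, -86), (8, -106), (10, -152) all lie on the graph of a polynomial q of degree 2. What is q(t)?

q(t) = -t^2 - 5t - 2

Write q(t) = at^2 + bt + c. Substituting each data point gives a linear system:
  49a + 7b + c = -86
  64a + 8b + c = -106
  100a + 10b + c = -152
Solving the system yields a = -1, b = -5, c = -2.
So q(t) = -t² - 5t - 2.
Check: q(8) = -106. ✓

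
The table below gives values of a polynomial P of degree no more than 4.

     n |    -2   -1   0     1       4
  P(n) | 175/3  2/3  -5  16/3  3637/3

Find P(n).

Using the Lagrange interpolation formula with nodes -2, -1, 0, 1, 4:
  L_0(n) = (n + 1)n(n - 1)(n - 4) / 36
  L_1(n) = (n + 2)n(n - 1)(n - 4) / -10
  L_2(n) = (n + 2)(n + 1)(n - 1)(n - 4) / 8
  L_3(n) = (n + 2)(n + 1)n(n - 4) / -18
  L_4(n) = (n + 2)(n + 1)n(n - 1) / 360
Then P(n) = 175/3·L_0(n) + 2/3·L_1(n) - 5·L_2(n) + 16/3·L_3(n) + 3637/3·L_4(n).
Expanding and collecting terms gives P(n) = 4n^4 + 2n^3 + 4n^2 + (1/3)n - 5.
Check: P(-2) = 175/3. ✓

P(n) = 4n^4 + 2n^3 + 4n^2 + (1/3)n - 5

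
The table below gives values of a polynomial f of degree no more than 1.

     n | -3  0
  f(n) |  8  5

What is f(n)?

Using the Lagrange interpolation formula with nodes -3, 0:
  L_0(n) = n / -3
  L_1(n) = (n + 3) / 3
Then f(n) = 8·L_0(n) + 5·L_1(n).
Expanding and collecting terms gives f(n) = -n + 5.
Check: f(-3) = 8. ✓

f(n) = -n + 5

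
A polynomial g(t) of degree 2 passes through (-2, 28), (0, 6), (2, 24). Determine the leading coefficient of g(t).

Write g(t) = at^2 + bt + c. Substituting each data point gives a linear system:
  4a - 2b + c = 28
  c = 6
  4a + 2b + c = 24
Solving the system yields a = 5, b = -1, c = 6.
So g(t) = 5t^2 - t + 6.
The leading coefficient is 5.

5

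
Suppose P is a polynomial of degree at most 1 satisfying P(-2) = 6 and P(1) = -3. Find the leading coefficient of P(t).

Write P(t) = at + b. Substituting each data point gives a linear system:
  -2a + b = 6
  a + b = -3
Solving the system yields a = -3, b = 0.
So P(t) = -3t.
The leading coefficient is -3.

-3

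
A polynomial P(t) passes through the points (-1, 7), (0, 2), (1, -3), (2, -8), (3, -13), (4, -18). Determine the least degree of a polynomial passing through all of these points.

1

Forward differences of the values at t = -1, 0, 1, 2, 3, 4:
  P  : 7  2  -3  -8  -13  -18
  Δ  : -5  -5  -5  -5  -5
  Δ^2: 0  0  0  0
  Δ^3: 0  0  0
  Δ^4: 0  0
  Δ^5: 0
The first differences are constant (-5) and nonzero, while all higher differences vanish, so the minimal degree is 1.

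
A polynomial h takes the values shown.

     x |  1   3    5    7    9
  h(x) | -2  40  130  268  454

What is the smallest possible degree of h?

2

Forward differences of the values at x = 1, 3, 5, 7, 9:
  h  : -2  40  130  268  454
  Δ  : 42  90  138  186
  Δ^2: 48  48  48
  Δ^3: 0  0
  Δ^4: 0
The second differences are constant (48) and nonzero, while all higher differences vanish, so the minimal degree is 2.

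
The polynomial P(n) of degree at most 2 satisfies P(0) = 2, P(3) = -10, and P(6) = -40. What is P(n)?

P(n) = -n^2 - n + 2

Write P(n) = an^2 + bn + c. Substituting each data point gives a linear system:
  c = 2
  9a + 3b + c = -10
  36a + 6b + c = -40
Solving the system yields a = -1, b = -1, c = 2.
So P(n) = -n^2 - n + 2.
Check: P(3) = -10. ✓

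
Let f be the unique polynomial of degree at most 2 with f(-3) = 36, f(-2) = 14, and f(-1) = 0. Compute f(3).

Using the Lagrange interpolation formula with nodes -3, -2, -1:
  L_0(u) = (u + 2)(u + 1) / 2
  L_1(u) = (u + 3)(u + 1) / -1
  L_2(u) = (u + 3)(u + 2) / 2
Then f(u) = 36·L_0(u) + 14·L_1(u) + 0·L_2(u).
Expanding and collecting terms gives f(u) = 4u^2 - 2u - 6.
Evaluating at u = 3: f(3) = 24.

24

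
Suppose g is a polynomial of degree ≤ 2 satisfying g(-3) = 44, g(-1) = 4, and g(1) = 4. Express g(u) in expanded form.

Write g(u) = au^2 + bu + c. Substituting each data point gives a linear system:
  9a - 3b + c = 44
  a - b + c = 4
  a + b + c = 4
Solving the system yields a = 5, b = 0, c = -1.
So g(u) = 5u^2 - 1.
Check: g(-3) = 44. ✓

g(u) = 5u^2 - 1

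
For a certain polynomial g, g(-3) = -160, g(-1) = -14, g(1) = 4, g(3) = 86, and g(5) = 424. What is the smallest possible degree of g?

3

Forward differences of the values at n = -3, -1, 1, 3, 5:
  g  : -160  -14  4  86  424
  Δ  : 146  18  82  338
  Δ^2: -128  64  256
  Δ^3: 192  192
  Δ^4: 0
The third differences are constant (192) and nonzero, while all higher differences vanish, so the minimal degree is 3.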